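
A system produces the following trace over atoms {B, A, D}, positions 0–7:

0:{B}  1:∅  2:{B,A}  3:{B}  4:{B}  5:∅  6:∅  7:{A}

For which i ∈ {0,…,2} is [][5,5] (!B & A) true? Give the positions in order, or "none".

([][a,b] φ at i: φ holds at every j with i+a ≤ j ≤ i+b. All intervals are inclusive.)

2

Evaluate at each i in [0,2]:
  i=0: ✗ (fails at j=5)
  i=1: ✗ (fails at j=6)
  i=2: ✓ (all of [7,7])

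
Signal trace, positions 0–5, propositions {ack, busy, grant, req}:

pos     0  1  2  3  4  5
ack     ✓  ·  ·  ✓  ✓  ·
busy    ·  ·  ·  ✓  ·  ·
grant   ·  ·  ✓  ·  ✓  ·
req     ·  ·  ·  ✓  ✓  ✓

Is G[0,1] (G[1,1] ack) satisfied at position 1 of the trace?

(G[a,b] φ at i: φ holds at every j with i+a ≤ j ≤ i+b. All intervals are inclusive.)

Check G[1,1] ack at every j in [1,2]:
  j=1: fails at 2
  j=2: holds on [3,3]
Fails at j=1 → formula fails.

False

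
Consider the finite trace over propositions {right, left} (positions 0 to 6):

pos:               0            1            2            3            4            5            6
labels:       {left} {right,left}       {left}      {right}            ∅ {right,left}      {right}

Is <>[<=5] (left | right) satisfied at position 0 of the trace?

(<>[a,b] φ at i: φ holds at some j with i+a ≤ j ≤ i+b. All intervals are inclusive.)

Holds

Check (left | right) at each j in [0,5]:
  j=0: true
  j=1: true
  j=2: true
  j=3: true
  j=4: false
  j=5: true
Found at j=0 → formula holds.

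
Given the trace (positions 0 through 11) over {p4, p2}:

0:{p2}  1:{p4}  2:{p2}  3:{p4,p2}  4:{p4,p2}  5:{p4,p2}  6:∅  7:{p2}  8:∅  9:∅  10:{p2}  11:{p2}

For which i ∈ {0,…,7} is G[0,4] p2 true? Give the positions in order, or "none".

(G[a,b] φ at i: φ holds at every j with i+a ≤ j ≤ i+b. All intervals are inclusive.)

none

Evaluate at each i in [0,7]:
  i=0: ✗ (fails at j=1)
  i=1: ✗ (fails at j=1)
  i=2: ✗ (fails at j=6)
  i=3: ✗ (fails at j=6)
  i=4: ✗ (fails at j=6)
  i=5: ✗ (fails at j=6)
  i=6: ✗ (fails at j=6)
  i=7: ✗ (fails at j=8)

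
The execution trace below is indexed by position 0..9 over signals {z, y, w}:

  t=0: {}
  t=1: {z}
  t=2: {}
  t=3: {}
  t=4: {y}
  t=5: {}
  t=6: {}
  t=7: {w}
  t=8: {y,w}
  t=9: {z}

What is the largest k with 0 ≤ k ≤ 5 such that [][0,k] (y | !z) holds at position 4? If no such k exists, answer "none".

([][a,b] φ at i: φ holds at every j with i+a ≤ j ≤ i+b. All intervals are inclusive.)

(y | !z) must hold from j=4 onward; find where it first fails.
  j=4: holds
  j=5: holds
  j=6: holds
  j=7: holds
  j=8: holds
  j=9: fails
Holds on [4,8], so largest k = 4.

4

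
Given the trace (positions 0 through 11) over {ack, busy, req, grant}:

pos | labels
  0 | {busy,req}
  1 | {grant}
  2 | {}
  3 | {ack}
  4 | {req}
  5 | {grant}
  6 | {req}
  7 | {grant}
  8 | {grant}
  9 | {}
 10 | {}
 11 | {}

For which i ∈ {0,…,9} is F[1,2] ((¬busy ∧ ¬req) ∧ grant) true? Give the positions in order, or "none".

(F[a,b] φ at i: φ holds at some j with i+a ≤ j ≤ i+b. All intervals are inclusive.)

0, 3, 4, 5, 6, 7

Evaluate at each i in [0,9]:
  i=0: ✓ (witness j=1)
  i=1: ✗ (none in [2,3])
  i=2: ✗ (none in [3,4])
  i=3: ✓ (witness j=5)
  i=4: ✓ (witness j=5)
  i=5: ✓ (witness j=7)
  i=6: ✓ (witness j=7)
  i=7: ✓ (witness j=8)
  i=8: ✗ (none in [9,10])
  i=9: ✗ (none in [10,11])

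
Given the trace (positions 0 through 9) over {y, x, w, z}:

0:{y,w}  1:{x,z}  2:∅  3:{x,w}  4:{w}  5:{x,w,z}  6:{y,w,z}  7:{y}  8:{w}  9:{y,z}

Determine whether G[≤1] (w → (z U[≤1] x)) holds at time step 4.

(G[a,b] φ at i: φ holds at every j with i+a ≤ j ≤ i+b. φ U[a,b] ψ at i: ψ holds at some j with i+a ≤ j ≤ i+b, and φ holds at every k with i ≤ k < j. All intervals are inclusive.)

Check (w → (z U[≤1] x)) at every j in [4,5]:
  j=4: antecedent true; consequent fails → ✗
  j=5: antecedent true; consequent holds → ✓
Fails at j=4 → formula fails.

Does not hold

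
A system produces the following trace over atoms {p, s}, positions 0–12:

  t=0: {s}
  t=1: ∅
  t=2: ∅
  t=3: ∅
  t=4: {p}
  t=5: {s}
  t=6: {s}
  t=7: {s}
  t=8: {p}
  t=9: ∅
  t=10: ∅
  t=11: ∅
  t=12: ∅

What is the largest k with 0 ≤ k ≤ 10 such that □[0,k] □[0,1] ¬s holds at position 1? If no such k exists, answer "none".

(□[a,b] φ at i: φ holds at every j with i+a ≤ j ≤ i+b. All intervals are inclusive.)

□[0,1] ¬s must hold from j=1 onward; find where it first fails.
  j=1: holds
  j=2: holds
  j=3: holds
  j=4: fails
Holds on [1,3], so largest k = 2.

2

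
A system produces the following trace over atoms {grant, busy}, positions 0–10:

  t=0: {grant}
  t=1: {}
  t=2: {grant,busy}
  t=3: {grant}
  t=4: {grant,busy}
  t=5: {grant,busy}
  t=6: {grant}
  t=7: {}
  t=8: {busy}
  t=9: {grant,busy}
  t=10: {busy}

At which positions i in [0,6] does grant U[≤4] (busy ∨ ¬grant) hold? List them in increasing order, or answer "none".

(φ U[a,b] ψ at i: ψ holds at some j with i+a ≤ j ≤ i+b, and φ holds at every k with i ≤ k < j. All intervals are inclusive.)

Evaluate at each i in [0,6]:
  i=0: ✓ (rhs at j=1; lhs holds on [0,0])
  i=1: ✓ (rhs at j=1)
  i=2: ✓ (rhs at j=2)
  i=3: ✓ (rhs at j=4; lhs holds on [3,3])
  i=4: ✓ (rhs at j=4)
  i=5: ✓ (rhs at j=5)
  i=6: ✓ (rhs at j=7; lhs holds on [6,6])

0, 1, 2, 3, 4, 5, 6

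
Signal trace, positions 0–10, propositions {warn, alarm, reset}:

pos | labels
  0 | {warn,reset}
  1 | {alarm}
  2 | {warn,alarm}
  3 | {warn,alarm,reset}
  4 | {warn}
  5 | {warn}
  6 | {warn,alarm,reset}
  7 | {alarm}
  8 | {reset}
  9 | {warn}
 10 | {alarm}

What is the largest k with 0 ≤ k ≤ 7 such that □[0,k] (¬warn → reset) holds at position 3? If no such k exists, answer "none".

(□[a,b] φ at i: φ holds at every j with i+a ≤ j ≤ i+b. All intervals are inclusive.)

(¬warn → reset) must hold from j=3 onward; find where it first fails.
  j=3: holds
  j=4: holds
  j=5: holds
  j=6: holds
  j=7: fails
Holds on [3,6], so largest k = 3.

3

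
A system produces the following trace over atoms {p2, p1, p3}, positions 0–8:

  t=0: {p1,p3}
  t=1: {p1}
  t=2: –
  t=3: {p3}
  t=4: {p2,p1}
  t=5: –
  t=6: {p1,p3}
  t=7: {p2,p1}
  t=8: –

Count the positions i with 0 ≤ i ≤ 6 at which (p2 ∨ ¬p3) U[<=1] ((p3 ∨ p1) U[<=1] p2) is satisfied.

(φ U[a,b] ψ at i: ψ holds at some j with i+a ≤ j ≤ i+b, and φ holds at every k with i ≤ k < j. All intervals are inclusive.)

Evaluate at each i in [0,6]:
  i=0: ✗ (no rhs in [0,1])
  i=1: ✗ (no rhs in [1,2])
  i=2: ✓ (rhs at j=3; lhs holds on [2,2])
  i=3: ✓ (rhs at j=3)
  i=4: ✓ (rhs at j=4)
  i=5: ✓ (rhs at j=6; lhs holds on [5,5])
  i=6: ✓ (rhs at j=6)
Positions where it holds: {2, 3, 4, 5, 6} → 5.

5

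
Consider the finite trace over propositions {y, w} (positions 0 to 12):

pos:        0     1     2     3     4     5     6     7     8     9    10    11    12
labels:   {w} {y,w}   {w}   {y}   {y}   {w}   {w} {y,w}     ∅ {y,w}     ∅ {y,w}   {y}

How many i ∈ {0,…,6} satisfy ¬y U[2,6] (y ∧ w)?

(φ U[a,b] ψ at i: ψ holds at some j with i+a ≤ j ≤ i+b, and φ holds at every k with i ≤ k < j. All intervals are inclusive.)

1

Evaluate at each i in [0,6]:
  i=0: ✗ (no rhs in [2,6])
  i=1: ✗ (lhs fails at k=1 before rhs at j=7)
  i=2: ✗ (lhs fails at k=3 before rhs at j=7)
  i=3: ✗ (lhs fails at k=3 before rhs at j=7)
  i=4: ✗ (lhs fails at k=4 before rhs at j=7)
  i=5: ✓ (rhs at j=7; lhs holds on [5,6])
  i=6: ✗ (lhs fails at k=7 before rhs at j=9)
Positions where it holds: {5} → 1.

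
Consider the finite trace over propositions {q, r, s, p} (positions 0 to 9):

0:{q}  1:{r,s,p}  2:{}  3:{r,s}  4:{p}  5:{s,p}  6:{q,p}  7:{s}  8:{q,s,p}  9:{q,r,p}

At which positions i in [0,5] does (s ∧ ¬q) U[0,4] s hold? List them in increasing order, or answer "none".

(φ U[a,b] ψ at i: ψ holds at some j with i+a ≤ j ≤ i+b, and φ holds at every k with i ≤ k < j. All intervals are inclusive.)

Evaluate at each i in [0,5]:
  i=0: ✗ (lhs fails at k=0 before rhs at j=1)
  i=1: ✓ (rhs at j=1)
  i=2: ✗ (lhs fails at k=2 before rhs at j=3)
  i=3: ✓ (rhs at j=3)
  i=4: ✗ (lhs fails at k=4 before rhs at j=5)
  i=5: ✓ (rhs at j=5)

1, 3, 5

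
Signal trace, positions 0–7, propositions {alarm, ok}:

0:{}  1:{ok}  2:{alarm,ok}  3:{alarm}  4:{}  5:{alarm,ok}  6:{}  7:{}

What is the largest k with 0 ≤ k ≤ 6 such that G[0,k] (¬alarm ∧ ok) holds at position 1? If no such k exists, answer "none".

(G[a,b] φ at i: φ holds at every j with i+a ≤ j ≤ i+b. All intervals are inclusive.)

(¬alarm ∧ ok) must hold from j=1 onward; find where it first fails.
  j=1: holds
  j=2: fails
Holds on [1,1], so largest k = 0.

0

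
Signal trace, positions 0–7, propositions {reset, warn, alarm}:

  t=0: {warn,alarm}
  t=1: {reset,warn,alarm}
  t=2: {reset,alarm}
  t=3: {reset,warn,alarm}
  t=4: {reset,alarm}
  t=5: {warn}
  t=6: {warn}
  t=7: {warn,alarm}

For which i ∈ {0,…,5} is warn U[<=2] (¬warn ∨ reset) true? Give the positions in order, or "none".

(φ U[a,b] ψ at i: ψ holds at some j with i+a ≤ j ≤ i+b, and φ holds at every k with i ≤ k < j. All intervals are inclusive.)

0, 1, 2, 3, 4

Evaluate at each i in [0,5]:
  i=0: ✓ (rhs at j=1; lhs holds on [0,0])
  i=1: ✓ (rhs at j=1)
  i=2: ✓ (rhs at j=2)
  i=3: ✓ (rhs at j=3)
  i=4: ✓ (rhs at j=4)
  i=5: ✗ (no rhs in [5,7])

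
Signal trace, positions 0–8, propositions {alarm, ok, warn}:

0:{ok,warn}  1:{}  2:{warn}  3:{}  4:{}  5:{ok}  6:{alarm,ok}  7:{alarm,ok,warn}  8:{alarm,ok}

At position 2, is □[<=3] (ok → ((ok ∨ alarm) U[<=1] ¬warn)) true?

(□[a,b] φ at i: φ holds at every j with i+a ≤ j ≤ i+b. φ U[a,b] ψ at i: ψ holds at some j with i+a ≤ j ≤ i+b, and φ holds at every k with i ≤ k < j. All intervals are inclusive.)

Yes

Check (ok → ((ok ∨ alarm) U[<=1] ¬warn)) at every j in [2,5]:
  j=2: antecedent false → ✓
  j=3: antecedent false → ✓
  j=4: antecedent false → ✓
  j=5: antecedent true; consequent holds → ✓
All positions satisfy it → formula holds.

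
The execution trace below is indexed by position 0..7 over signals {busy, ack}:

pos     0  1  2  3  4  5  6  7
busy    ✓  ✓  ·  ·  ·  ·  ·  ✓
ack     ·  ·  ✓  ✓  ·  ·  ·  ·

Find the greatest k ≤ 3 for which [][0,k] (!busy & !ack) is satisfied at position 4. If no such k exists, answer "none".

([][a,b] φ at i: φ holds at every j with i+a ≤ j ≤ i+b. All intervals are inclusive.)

(!busy & !ack) must hold from j=4 onward; find where it first fails.
  j=4: holds
  j=5: holds
  j=6: holds
  j=7: fails
Holds on [4,6], so largest k = 2.

2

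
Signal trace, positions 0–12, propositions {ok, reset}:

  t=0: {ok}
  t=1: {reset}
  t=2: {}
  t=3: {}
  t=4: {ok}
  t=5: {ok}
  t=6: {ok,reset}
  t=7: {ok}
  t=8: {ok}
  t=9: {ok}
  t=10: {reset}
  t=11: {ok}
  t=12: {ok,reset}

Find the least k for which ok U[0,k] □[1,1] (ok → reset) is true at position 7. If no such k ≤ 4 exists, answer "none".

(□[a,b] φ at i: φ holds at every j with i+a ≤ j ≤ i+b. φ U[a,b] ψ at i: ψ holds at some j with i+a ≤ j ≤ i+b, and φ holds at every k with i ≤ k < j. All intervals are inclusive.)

Need earliest j ≥ 7 with □[1,1] (ok → reset), and ok at every k in [7,j-1].
  j=7: rhs fails.
  j=8: rhs fails.
  j=9: rhs holds; lhs holds on [7,8]. k = 2.

2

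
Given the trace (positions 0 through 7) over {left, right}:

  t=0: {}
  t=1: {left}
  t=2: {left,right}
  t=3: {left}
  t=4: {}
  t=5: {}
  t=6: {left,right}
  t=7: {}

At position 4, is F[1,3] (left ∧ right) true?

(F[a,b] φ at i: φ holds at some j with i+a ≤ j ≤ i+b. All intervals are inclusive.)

Check (left ∧ right) at each j in [5,7]:
  j=5: false
  j=6: true
  j=7: false
Found at j=6 → formula holds.

True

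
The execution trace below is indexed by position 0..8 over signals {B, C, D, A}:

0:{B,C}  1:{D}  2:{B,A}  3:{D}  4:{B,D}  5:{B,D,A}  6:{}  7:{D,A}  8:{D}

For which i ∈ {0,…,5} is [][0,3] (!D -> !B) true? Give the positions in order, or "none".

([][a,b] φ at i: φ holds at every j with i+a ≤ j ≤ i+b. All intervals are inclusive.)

3, 4, 5

Evaluate at each i in [0,5]:
  i=0: ✗ (fails at j=0)
  i=1: ✗ (fails at j=2)
  i=2: ✗ (fails at j=2)
  i=3: ✓ (all of [3,6])
  i=4: ✓ (all of [4,7])
  i=5: ✓ (all of [5,8])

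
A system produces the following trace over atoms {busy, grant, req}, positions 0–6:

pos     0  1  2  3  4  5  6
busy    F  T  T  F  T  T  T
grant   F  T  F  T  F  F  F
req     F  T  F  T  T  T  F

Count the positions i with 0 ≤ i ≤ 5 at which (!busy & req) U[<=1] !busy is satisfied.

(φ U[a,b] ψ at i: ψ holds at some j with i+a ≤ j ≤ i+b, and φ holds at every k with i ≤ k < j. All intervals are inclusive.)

Evaluate at each i in [0,5]:
  i=0: ✓ (rhs at j=0)
  i=1: ✗ (no rhs in [1,2])
  i=2: ✗ (lhs fails at k=2 before rhs at j=3)
  i=3: ✓ (rhs at j=3)
  i=4: ✗ (no rhs in [4,5])
  i=5: ✗ (no rhs in [5,6])
Positions where it holds: {0, 3} → 2.

2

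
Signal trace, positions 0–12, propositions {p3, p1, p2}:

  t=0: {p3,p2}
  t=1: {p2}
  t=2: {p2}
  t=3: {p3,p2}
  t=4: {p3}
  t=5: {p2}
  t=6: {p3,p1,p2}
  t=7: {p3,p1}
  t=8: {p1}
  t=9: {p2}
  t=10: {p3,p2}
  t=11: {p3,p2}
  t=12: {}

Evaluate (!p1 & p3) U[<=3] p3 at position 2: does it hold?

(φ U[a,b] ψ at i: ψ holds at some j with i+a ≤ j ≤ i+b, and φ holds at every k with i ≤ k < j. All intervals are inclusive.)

Need some j in [2,5] with p3, and (!p1 & p3) at every k in [2,j-1].
  j=2: p3 false.
  j=3: p3 holds, but (!p1 & p3) fails at k=2 → not this j.
  j=4: p3 holds, but (!p1 & p3) fails at k=2 → not this j.
  j=5: p3 false.
No j in the window works → until fails.

Does not hold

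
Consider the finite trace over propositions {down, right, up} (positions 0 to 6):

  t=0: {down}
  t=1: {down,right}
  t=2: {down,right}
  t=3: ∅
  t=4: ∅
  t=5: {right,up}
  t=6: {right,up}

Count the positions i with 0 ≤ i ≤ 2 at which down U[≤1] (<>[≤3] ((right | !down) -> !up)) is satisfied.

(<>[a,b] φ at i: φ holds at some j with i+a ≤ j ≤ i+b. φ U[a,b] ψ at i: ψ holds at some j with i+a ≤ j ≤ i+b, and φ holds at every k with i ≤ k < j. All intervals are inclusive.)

Evaluate at each i in [0,2]:
  i=0: ✓ (rhs at j=0)
  i=1: ✓ (rhs at j=1)
  i=2: ✓ (rhs at j=2)
Positions where it holds: {0, 1, 2} → 3.

3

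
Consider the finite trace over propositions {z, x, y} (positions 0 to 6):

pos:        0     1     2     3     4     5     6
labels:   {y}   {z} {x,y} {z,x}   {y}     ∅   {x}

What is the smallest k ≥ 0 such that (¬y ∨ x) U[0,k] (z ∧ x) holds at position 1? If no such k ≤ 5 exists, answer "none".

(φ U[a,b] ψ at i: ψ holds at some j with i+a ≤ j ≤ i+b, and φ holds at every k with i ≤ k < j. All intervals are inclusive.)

2

Need earliest j ≥ 1 with (z ∧ x), and (¬y ∨ x) at every k in [1,j-1].
  j=1: rhs fails.
  j=2: rhs fails.
  j=3: rhs holds; lhs holds on [1,2]. k = 2.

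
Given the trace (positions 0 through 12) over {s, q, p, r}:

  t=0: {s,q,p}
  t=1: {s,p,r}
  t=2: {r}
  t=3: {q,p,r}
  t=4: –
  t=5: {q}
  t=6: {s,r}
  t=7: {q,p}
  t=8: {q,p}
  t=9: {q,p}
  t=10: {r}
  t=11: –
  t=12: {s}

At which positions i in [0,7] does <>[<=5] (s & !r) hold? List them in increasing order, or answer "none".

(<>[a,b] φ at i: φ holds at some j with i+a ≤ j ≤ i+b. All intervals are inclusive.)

0, 7

Evaluate at each i in [0,7]:
  i=0: ✓ (witness j=0)
  i=1: ✗ (none in [1,6])
  i=2: ✗ (none in [2,7])
  i=3: ✗ (none in [3,8])
  i=4: ✗ (none in [4,9])
  i=5: ✗ (none in [5,10])
  i=6: ✗ (none in [6,11])
  i=7: ✓ (witness j=12)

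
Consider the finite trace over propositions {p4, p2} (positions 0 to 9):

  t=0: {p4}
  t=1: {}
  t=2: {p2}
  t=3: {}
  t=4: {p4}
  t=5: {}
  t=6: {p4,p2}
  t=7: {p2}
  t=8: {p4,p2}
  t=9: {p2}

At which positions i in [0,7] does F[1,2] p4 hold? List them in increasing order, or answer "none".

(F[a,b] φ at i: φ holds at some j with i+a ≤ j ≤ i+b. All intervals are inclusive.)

2, 3, 4, 5, 6, 7

Evaluate at each i in [0,7]:
  i=0: ✗ (none in [1,2])
  i=1: ✗ (none in [2,3])
  i=2: ✓ (witness j=4)
  i=3: ✓ (witness j=4)
  i=4: ✓ (witness j=6)
  i=5: ✓ (witness j=6)
  i=6: ✓ (witness j=8)
  i=7: ✓ (witness j=8)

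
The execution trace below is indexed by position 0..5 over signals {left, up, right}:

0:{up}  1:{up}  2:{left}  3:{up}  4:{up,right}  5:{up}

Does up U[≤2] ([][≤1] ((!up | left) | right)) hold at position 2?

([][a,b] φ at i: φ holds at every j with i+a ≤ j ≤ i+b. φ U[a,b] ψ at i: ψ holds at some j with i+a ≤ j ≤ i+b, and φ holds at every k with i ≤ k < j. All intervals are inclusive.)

Need some j in [2,4] with [][≤1] ((!up | left) | right), and up at every k in [2,j-1].
  j=2: [][≤1] ((!up | left) | right) — fails at 3.
  j=3: [][≤1] ((!up | left) | right) — fails at 3.
  j=4: [][≤1] ((!up | left) | right) — fails at 5.
No j in the window works → until fails.

False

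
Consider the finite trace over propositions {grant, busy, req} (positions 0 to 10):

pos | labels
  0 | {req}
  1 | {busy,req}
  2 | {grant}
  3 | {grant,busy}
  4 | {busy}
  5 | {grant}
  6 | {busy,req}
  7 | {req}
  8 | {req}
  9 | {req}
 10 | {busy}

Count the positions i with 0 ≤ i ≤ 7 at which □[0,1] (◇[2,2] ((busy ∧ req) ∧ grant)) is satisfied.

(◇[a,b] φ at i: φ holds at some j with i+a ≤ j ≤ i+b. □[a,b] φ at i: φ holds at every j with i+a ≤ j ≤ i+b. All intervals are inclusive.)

0

Evaluate at each i in [0,7]:
  i=0: ✗ (fails at j=0)
  i=1: ✗ (fails at j=1)
  i=2: ✗ (fails at j=2)
  i=3: ✗ (fails at j=3)
  i=4: ✗ (fails at j=4)
  i=5: ✗ (fails at j=5)
  i=6: ✗ (fails at j=6)
  i=7: ✗ (fails at j=7)
Positions where it holds: {} → 0.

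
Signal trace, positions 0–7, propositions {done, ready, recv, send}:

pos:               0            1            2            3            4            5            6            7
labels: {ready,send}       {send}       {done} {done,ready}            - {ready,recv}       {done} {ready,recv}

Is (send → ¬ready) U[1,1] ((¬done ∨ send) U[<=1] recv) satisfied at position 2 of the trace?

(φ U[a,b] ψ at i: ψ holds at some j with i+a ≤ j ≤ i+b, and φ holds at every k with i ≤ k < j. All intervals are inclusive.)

Need some j in [3,3] with ((¬done ∨ send) U[<=1] recv), and (send → ¬ready) at every k in [2,j-1].
  j=3: ((¬done ∨ send) U[<=1] recv) — fails.
No j in the window works → until fails.

False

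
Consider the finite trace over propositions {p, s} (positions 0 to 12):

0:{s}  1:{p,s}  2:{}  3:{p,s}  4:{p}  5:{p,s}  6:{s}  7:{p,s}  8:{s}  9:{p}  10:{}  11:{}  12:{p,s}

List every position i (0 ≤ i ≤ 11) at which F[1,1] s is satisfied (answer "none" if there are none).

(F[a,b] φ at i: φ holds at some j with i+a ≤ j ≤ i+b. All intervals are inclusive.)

Evaluate at each i in [0,11]:
  i=0: ✓ (witness j=1)
  i=1: ✗ (none in [2,2])
  i=2: ✓ (witness j=3)
  i=3: ✗ (none in [4,4])
  i=4: ✓ (witness j=5)
  i=5: ✓ (witness j=6)
  i=6: ✓ (witness j=7)
  i=7: ✓ (witness j=8)
  i=8: ✗ (none in [9,9])
  i=9: ✗ (none in [10,10])
  i=10: ✗ (none in [11,11])
  i=11: ✓ (witness j=12)

0, 2, 4, 5, 6, 7, 11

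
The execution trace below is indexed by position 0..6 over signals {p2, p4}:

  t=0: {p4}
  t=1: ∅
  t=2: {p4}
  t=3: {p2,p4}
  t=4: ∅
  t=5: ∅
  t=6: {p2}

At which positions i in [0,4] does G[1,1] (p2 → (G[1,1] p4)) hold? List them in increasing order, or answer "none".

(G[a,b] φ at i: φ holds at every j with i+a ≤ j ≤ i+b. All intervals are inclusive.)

Evaluate at each i in [0,4]:
  i=0: ✓ (all of [1,1])
  i=1: ✓ (all of [2,2])
  i=2: ✗ (fails at j=3)
  i=3: ✓ (all of [4,4])
  i=4: ✓ (all of [5,5])

0, 1, 3, 4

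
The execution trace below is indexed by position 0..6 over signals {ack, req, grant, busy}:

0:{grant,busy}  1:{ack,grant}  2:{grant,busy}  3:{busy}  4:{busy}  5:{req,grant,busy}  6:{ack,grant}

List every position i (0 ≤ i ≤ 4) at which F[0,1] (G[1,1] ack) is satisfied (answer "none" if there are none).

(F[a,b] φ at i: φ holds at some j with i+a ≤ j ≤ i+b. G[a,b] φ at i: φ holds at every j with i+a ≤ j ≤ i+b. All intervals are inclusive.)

Evaluate at each i in [0,4]:
  i=0: ✓ (witness j=0)
  i=1: ✗ (none in [1,2])
  i=2: ✗ (none in [2,3])
  i=3: ✗ (none in [3,4])
  i=4: ✓ (witness j=5)

0, 4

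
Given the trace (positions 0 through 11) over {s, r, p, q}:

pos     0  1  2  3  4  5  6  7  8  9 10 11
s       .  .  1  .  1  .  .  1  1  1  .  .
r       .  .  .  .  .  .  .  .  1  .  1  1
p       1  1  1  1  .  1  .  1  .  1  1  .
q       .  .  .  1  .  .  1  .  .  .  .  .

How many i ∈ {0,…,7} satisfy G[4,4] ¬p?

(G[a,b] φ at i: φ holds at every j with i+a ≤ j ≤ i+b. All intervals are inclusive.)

Evaluate at each i in [0,7]:
  i=0: ✓ (all of [4,4])
  i=1: ✗ (fails at j=5)
  i=2: ✓ (all of [6,6])
  i=3: ✗ (fails at j=7)
  i=4: ✓ (all of [8,8])
  i=5: ✗ (fails at j=9)
  i=6: ✗ (fails at j=10)
  i=7: ✓ (all of [11,11])
Positions where it holds: {0, 2, 4, 7} → 4.

4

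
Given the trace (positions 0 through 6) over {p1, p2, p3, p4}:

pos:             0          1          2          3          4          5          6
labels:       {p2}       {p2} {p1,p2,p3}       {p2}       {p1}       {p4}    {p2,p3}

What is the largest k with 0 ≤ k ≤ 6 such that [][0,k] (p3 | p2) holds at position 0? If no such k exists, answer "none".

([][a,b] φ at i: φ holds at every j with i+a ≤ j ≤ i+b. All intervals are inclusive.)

3

(p3 | p2) must hold from j=0 onward; find where it first fails.
  j=0: holds
  j=1: holds
  j=2: holds
  j=3: holds
  j=4: fails
Holds on [0,3], so largest k = 3.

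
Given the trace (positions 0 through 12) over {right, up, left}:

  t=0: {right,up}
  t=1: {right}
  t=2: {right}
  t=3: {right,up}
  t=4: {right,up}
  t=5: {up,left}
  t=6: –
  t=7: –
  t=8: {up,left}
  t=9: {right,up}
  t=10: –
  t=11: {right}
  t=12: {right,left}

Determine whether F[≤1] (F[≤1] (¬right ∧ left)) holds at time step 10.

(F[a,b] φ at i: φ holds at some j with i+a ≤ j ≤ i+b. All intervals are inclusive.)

Check F[≤1] (¬right ∧ left) at each j in [10,11]:
  j=10: fails (none in [10,11])
  j=11: fails (none in [11,12])
No position in the window satisfies it → formula fails.

Does not hold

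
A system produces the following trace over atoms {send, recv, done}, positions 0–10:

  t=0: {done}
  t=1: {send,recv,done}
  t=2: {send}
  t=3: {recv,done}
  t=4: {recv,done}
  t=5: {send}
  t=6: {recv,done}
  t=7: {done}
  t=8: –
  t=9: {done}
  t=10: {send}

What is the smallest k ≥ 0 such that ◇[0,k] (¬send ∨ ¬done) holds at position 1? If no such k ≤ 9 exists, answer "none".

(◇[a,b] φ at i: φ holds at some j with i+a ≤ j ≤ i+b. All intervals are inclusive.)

Scan j = 1,2,… for (¬send ∨ ¬done):
  j=1: fails
  j=2: holds
First hit at j=2, so smallest k = 2-1 = 1.

1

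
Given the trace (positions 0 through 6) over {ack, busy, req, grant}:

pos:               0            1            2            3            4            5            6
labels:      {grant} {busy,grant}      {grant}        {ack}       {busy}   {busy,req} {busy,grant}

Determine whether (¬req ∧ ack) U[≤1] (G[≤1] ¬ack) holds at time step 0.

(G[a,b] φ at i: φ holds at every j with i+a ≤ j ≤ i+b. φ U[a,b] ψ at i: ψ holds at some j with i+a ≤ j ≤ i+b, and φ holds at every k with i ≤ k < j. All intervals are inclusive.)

Holds

Need some j in [0,1] with G[≤1] ¬ack, and (¬req ∧ ack) at every k in [0,j-1].
  j=0: G[≤1] ¬ack holds; no prefix to check → satisfied.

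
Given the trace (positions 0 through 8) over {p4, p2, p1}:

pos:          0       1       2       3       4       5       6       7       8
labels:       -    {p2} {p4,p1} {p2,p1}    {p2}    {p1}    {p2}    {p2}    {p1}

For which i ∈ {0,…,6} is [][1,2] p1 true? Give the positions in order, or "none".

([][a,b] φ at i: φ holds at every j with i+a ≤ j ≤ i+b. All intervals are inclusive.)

Evaluate at each i in [0,6]:
  i=0: ✗ (fails at j=1)
  i=1: ✓ (all of [2,3])
  i=2: ✗ (fails at j=4)
  i=3: ✗ (fails at j=4)
  i=4: ✗ (fails at j=6)
  i=5: ✗ (fails at j=6)
  i=6: ✗ (fails at j=7)

1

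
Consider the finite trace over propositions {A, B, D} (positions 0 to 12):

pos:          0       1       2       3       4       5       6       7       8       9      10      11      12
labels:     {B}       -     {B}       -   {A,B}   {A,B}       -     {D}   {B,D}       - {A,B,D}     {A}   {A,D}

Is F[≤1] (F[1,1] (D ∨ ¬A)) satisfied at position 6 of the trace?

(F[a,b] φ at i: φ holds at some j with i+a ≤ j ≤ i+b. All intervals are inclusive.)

True

Check F[1,1] (D ∨ ¬A) at each j in [6,7]:
  j=6: holds (witness at 7)
  j=7: holds (witness at 8)
Found at j=6 → formula holds.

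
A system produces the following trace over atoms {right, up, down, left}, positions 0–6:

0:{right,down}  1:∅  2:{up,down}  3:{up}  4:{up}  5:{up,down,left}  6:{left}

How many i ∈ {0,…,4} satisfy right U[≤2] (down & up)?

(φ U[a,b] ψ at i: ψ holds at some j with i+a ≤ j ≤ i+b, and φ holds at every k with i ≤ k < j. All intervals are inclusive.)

Evaluate at each i in [0,4]:
  i=0: ✗ (lhs fails at k=1 before rhs at j=2)
  i=1: ✗ (lhs fails at k=1 before rhs at j=2)
  i=2: ✓ (rhs at j=2)
  i=3: ✗ (lhs fails at k=3 before rhs at j=5)
  i=4: ✗ (lhs fails at k=4 before rhs at j=5)
Positions where it holds: {2} → 1.

1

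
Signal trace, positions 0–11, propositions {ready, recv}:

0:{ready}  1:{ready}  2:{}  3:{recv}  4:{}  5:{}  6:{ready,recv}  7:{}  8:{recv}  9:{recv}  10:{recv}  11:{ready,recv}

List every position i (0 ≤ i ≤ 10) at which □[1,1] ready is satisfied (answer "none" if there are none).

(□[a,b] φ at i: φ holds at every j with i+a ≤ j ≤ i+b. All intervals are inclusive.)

0, 5, 10

Evaluate at each i in [0,10]:
  i=0: ✓ (all of [1,1])
  i=1: ✗ (fails at j=2)
  i=2: ✗ (fails at j=3)
  i=3: ✗ (fails at j=4)
  i=4: ✗ (fails at j=5)
  i=5: ✓ (all of [6,6])
  i=6: ✗ (fails at j=7)
  i=7: ✗ (fails at j=8)
  i=8: ✗ (fails at j=9)
  i=9: ✗ (fails at j=10)
  i=10: ✓ (all of [11,11])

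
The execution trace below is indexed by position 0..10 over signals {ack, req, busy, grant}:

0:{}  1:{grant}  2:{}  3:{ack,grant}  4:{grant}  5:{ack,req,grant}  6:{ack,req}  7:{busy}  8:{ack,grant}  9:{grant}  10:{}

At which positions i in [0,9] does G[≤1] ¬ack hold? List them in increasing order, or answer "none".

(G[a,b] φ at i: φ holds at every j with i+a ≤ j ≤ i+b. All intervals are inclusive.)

Evaluate at each i in [0,9]:
  i=0: ✓ (all of [0,1])
  i=1: ✓ (all of [1,2])
  i=2: ✗ (fails at j=3)
  i=3: ✗ (fails at j=3)
  i=4: ✗ (fails at j=5)
  i=5: ✗ (fails at j=5)
  i=6: ✗ (fails at j=6)
  i=7: ✗ (fails at j=8)
  i=8: ✗ (fails at j=8)
  i=9: ✓ (all of [9,10])

0, 1, 9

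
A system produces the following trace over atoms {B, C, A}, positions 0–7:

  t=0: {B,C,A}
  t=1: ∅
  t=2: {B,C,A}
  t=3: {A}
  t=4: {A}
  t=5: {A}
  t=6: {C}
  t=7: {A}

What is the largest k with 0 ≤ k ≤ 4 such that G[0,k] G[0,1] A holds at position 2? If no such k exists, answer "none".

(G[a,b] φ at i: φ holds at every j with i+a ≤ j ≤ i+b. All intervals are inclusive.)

2

G[0,1] A must hold from j=2 onward; find where it first fails.
  j=2: holds
  j=3: holds
  j=4: holds
  j=5: fails
Holds on [2,4], so largest k = 2.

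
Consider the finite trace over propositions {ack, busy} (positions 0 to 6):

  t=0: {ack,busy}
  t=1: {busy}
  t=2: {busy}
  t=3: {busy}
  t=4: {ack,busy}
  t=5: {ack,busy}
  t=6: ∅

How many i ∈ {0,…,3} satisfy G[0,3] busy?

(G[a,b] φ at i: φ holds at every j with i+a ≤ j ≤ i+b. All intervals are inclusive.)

3

Evaluate at each i in [0,3]:
  i=0: ✓ (all of [0,3])
  i=1: ✓ (all of [1,4])
  i=2: ✓ (all of [2,5])
  i=3: ✗ (fails at j=6)
Positions where it holds: {0, 1, 2} → 3.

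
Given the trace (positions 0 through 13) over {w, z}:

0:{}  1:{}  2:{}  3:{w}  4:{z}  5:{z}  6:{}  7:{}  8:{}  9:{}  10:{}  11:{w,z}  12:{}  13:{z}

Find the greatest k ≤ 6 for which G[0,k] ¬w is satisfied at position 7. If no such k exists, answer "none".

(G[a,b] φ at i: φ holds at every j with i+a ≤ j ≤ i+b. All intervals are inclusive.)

3

¬w must hold from j=7 onward; find where it first fails.
  j=7: holds
  j=8: holds
  j=9: holds
  j=10: holds
  j=11: fails
Holds on [7,10], so largest k = 3.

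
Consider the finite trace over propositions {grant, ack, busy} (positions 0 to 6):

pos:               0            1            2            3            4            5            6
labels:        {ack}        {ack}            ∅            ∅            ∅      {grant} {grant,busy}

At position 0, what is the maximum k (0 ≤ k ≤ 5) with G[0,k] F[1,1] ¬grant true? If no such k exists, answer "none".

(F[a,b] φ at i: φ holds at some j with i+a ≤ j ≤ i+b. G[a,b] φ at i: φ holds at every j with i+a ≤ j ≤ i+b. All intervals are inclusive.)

F[1,1] ¬grant must hold from j=0 onward; find where it first fails.
  j=0: holds
  j=1: holds
  j=2: holds
  j=3: holds
  j=4: fails
Holds on [0,3], so largest k = 3.

3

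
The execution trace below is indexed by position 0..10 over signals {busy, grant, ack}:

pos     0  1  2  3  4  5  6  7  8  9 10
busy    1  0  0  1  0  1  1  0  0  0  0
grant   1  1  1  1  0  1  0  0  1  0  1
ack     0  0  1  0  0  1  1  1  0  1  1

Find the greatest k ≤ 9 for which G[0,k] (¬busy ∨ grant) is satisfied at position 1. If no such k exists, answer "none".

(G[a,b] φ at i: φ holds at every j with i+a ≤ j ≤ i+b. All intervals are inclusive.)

4

(¬busy ∨ grant) must hold from j=1 onward; find where it first fails.
  j=1: holds
  j=2: holds
  j=3: holds
  j=4: holds
  j=5: holds
  j=6: fails
Holds on [1,5], so largest k = 4.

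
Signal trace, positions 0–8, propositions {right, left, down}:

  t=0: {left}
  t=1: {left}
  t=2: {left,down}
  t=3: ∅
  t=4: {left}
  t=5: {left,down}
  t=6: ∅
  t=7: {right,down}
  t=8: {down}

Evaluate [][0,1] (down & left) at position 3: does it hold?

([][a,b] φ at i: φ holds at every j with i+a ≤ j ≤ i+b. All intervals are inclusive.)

Check (down & left) at every j in [3,4]:
  j=3: false
  j=4: false
Fails at j=3 → formula fails.

False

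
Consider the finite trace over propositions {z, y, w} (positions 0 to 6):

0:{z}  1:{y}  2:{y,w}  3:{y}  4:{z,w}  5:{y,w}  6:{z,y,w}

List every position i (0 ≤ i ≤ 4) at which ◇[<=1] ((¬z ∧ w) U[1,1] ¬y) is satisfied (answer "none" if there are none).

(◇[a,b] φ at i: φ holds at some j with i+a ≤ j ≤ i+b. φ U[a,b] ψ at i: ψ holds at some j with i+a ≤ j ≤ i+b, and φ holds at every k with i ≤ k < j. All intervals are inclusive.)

none

Evaluate at each i in [0,4]:
  i=0: ✗ (none in [0,1])
  i=1: ✗ (none in [1,2])
  i=2: ✗ (none in [2,3])
  i=3: ✗ (none in [3,4])
  i=4: ✗ (none in [4,5])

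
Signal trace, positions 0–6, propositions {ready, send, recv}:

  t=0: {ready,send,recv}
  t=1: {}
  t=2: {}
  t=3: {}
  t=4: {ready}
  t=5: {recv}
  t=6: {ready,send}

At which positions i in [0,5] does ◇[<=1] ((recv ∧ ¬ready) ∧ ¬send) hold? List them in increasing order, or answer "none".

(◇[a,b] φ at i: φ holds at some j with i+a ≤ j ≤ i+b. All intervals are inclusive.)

4, 5

Evaluate at each i in [0,5]:
  i=0: ✗ (none in [0,1])
  i=1: ✗ (none in [1,2])
  i=2: ✗ (none in [2,3])
  i=3: ✗ (none in [3,4])
  i=4: ✓ (witness j=5)
  i=5: ✓ (witness j=5)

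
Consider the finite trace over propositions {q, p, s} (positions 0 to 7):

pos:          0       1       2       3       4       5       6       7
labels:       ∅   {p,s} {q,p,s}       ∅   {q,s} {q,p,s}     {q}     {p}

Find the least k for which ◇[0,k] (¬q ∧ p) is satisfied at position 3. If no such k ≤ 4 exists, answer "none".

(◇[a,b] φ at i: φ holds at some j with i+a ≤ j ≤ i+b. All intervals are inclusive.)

Scan j = 3,4,… for (¬q ∧ p):
  j=3: fails
  j=4: fails
  j=5: fails
  j=6: fails
  j=7: holds
First hit at j=7, so smallest k = 7-3 = 4.

4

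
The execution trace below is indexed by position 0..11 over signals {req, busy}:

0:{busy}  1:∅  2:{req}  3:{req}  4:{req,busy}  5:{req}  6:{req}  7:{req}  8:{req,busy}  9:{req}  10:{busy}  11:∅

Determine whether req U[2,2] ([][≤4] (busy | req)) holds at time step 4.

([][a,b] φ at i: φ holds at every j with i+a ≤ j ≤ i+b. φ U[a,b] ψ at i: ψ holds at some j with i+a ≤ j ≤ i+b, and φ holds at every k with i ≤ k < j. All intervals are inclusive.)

Yes

Need some j in [6,6] with [][≤4] (busy | req), and req at every k in [4,j-1].
  j=6: [][≤4] (busy | req) holds; req holds at every k in [4,5] → satisfied.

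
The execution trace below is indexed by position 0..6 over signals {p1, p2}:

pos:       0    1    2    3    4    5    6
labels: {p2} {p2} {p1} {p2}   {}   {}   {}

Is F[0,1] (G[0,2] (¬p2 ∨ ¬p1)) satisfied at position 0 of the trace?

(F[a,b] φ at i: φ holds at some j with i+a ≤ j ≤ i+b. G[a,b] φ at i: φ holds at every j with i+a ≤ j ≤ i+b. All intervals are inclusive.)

Check G[0,2] (¬p2 ∨ ¬p1) at each j in [0,1]:
  j=0: holds on [0,2]
  j=1: holds on [1,3]
Found at j=0 → formula holds.

True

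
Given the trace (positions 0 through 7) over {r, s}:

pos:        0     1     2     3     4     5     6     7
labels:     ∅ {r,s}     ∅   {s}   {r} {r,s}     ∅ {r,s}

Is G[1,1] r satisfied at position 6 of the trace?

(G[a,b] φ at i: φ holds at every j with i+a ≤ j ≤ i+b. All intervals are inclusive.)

True

Check r at every j in [7,7]:
  j=7: true
All positions satisfy it → formula holds.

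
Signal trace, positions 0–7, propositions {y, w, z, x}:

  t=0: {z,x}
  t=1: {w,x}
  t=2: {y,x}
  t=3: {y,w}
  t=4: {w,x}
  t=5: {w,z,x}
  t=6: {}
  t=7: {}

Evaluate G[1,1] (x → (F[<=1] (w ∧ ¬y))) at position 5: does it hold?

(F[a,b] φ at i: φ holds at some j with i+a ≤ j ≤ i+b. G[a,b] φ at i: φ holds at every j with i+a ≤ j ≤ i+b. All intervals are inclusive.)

Check (x → (F[<=1] (w ∧ ¬y))) at every j in [6,6]:
  j=6: antecedent false → ✓
All positions satisfy it → formula holds.

Yes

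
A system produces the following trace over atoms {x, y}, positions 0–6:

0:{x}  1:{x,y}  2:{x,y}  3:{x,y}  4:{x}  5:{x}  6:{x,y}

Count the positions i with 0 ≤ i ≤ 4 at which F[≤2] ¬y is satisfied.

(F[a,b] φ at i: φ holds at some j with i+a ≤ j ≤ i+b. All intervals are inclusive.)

Evaluate at each i in [0,4]:
  i=0: ✓ (witness j=0)
  i=1: ✗ (none in [1,3])
  i=2: ✓ (witness j=4)
  i=3: ✓ (witness j=4)
  i=4: ✓ (witness j=4)
Positions where it holds: {0, 2, 3, 4} → 4.

4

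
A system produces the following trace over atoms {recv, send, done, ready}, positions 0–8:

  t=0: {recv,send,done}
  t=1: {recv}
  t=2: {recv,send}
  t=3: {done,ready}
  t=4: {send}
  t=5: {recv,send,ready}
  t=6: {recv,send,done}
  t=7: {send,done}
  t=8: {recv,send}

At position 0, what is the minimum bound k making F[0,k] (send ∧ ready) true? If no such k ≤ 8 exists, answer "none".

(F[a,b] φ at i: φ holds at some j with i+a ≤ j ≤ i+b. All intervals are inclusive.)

Scan j = 0,1,… for (send ∧ ready):
  j=0: fails
  j=1: fails
  j=2: fails
  j=3: fails
  j=4: fails
  j=5: holds
First hit at j=5, so smallest k = 5-0 = 5.

5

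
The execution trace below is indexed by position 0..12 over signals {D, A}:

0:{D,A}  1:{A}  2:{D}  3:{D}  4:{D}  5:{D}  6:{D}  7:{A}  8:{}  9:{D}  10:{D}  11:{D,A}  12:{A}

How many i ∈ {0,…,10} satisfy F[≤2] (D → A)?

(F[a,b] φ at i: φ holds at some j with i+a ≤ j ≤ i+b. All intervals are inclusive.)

Evaluate at each i in [0,10]:
  i=0: ✓ (witness j=0)
  i=1: ✓ (witness j=1)
  i=2: ✗ (none in [2,4])
  i=3: ✗ (none in [3,5])
  i=4: ✗ (none in [4,6])
  i=5: ✓ (witness j=7)
  i=6: ✓ (witness j=7)
  i=7: ✓ (witness j=7)
  i=8: ✓ (witness j=8)
  i=9: ✓ (witness j=11)
  i=10: ✓ (witness j=11)
Positions where it holds: {0, 1, 5, 6, 7, 8, 9, 10} → 8.

8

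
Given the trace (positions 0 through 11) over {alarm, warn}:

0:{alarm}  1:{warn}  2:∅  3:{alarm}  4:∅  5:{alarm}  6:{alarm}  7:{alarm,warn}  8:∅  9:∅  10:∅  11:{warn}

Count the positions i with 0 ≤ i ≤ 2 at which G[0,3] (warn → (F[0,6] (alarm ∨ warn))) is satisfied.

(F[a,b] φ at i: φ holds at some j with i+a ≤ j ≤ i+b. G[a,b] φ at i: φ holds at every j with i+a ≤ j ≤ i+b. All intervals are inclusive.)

3

Evaluate at each i in [0,2]:
  i=0: ✓ (all of [0,3])
  i=1: ✓ (all of [1,4])
  i=2: ✓ (all of [2,5])
Positions where it holds: {0, 1, 2} → 3.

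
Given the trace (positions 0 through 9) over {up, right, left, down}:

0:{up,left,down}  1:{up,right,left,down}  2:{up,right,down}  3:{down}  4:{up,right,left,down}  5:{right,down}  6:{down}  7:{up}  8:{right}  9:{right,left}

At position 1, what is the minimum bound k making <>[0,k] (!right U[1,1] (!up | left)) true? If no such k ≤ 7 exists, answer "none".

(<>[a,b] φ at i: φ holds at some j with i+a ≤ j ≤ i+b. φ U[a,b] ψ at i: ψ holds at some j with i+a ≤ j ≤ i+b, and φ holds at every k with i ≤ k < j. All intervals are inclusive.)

Scan j = 1,2,… for (!right U[1,1] (!up | left)):
  j=1: fails
  j=2: fails
  j=3: holds
First hit at j=3, so smallest k = 3-1 = 2.

2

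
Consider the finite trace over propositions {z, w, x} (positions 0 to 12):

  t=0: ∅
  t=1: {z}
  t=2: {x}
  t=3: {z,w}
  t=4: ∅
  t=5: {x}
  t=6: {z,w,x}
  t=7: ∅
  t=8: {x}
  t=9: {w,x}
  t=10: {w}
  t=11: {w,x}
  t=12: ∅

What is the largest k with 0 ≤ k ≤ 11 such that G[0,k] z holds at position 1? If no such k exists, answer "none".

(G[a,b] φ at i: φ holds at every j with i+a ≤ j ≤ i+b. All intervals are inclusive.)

0

z must hold from j=1 onward; find where it first fails.
  j=1: holds
  j=2: fails
Holds on [1,1], so largest k = 0.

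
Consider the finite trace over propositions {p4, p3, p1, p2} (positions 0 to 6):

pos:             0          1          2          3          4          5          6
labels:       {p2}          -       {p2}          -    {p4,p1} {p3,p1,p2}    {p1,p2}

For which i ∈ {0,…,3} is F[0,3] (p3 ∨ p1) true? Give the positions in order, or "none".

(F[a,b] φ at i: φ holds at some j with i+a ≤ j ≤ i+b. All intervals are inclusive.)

1, 2, 3

Evaluate at each i in [0,3]:
  i=0: ✗ (none in [0,3])
  i=1: ✓ (witness j=4)
  i=2: ✓ (witness j=4)
  i=3: ✓ (witness j=4)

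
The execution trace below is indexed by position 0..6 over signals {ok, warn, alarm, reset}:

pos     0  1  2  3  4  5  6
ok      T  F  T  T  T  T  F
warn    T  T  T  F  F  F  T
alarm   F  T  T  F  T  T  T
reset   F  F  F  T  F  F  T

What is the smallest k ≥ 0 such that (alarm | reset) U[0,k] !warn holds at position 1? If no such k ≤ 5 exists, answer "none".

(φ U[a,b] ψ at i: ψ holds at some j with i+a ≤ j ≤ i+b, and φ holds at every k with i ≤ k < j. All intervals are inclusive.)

2

Need earliest j ≥ 1 with !warn, and (alarm | reset) at every k in [1,j-1].
  j=1: rhs fails.
  j=2: rhs fails.
  j=3: rhs holds; lhs holds on [1,2]. k = 2.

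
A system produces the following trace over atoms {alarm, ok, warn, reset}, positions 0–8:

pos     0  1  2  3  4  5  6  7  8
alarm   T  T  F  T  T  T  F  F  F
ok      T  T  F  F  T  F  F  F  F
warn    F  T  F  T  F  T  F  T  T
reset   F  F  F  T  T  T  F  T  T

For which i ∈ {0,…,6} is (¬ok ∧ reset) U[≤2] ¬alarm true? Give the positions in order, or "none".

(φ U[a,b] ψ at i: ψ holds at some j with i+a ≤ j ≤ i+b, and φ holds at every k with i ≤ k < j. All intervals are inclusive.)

2, 5, 6

Evaluate at each i in [0,6]:
  i=0: ✗ (lhs fails at k=0 before rhs at j=2)
  i=1: ✗ (lhs fails at k=1 before rhs at j=2)
  i=2: ✓ (rhs at j=2)
  i=3: ✗ (no rhs in [3,5])
  i=4: ✗ (lhs fails at k=4 before rhs at j=6)
  i=5: ✓ (rhs at j=6; lhs holds on [5,5])
  i=6: ✓ (rhs at j=6)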